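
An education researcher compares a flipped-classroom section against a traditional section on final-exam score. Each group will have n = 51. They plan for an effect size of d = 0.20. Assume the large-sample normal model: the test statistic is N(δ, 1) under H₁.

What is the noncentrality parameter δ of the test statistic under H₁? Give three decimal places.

The noncentrality parameter scales effect size by the design's sample-size factor: δ = d·√(n/2) = 0.20 × √(51/2) = 1.0100

δ ≈ 1.010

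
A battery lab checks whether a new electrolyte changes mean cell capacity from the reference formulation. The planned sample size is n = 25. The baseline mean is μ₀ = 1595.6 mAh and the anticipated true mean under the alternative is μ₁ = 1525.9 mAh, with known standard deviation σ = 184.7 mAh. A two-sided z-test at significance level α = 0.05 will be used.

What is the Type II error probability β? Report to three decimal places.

Standardized effect: d = |μ₁ − μ₀| / σ = |1525.9 − 1595.6| / 184.7 = 0.3774
Noncentrality parameter: δ = d·√n = 0.3774 × √25 = 1.8868
Two-sided α = 0.05 → critical value z_{0.025} = 1.960.
Power = Φ(δ − 1.960) + Φ(−δ − 1.960) = Φ(-0.073) + Φ(-3.847) = 0.4709 + 0.0001 = 0.4709.
Type II error: β = 1 − power = 1 − 0.4709 = 0.5291.

β ≈ 0.529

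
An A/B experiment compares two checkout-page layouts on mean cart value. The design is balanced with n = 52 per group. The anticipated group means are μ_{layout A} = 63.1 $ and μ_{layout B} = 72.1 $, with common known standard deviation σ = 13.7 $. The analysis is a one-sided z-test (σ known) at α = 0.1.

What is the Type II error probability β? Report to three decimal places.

β ≈ 0.019

Standardized effect: d = |μ_{layout A} − μ_{layout B}| / σ = |63.1 − 72.1| / 13.7 = 0.6569
Noncentrality parameter: δ = d·√(n/2) = 0.6569 × √(52/2) = 3.3497
One-sided α = 0.1 → critical value z_{0.1} = 1.282.
Power = Φ(δ − 1.282) = Φ(2.068) = 0.9807.
Type II error: β = 1 − power = 1 − 0.9807 = 0.0193.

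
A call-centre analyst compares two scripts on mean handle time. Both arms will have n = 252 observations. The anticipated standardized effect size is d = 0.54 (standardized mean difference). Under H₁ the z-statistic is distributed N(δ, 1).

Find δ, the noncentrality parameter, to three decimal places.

δ ≈ 6.061

δ = d·√(n/2) = 0.54 × √(252/2) = 6.0615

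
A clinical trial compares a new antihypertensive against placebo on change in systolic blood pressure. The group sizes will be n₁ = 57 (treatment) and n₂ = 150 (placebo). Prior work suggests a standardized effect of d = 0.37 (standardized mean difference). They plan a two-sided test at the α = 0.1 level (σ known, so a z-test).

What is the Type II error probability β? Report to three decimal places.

Noncentrality parameter: λ = d / √(1/n₁ + 1/n₂) = 0.37 / √(1/57 + 1/150) = 2.3779
Two-sided α = 0.1 → critical value z_{0.05} = 1.645.
Power = Φ(λ − 1.645) + Φ(−λ − 1.645) = Φ(0.733) + Φ(-4.023) = 0.7682 + 0.0000 = 0.7683.
Type II error: β = 1 − power = 1 − 0.7683 = 0.2317.

β ≈ 0.232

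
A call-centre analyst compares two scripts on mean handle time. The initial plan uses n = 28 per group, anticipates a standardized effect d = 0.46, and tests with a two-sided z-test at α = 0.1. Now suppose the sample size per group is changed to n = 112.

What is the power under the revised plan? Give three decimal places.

With n = 112 per group: δ = d·√(n/2) = 0.46 × √(112/2) = 3.4423. Critical value z_{0.05} = 1.645.
Revised power = Φ(δ − 1.645) + Φ(−δ − 1.645) = Φ(1.797) + Φ(-5.087) = 0.9639 + 0.0000 = 0.9639.

Power ≈ 0.964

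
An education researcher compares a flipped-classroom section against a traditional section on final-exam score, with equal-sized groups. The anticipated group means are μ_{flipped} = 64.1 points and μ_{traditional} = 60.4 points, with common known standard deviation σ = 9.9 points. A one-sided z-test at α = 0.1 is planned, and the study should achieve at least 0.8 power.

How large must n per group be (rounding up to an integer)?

Standardized effect: d = |μ_{flipped} − μ_{traditional}| / σ = |64.1 − 60.4| / 9.9 = 0.3737
Set Φ(δ − 1.282) = 0.8; then δ − 1.282 = Φ⁻¹(0.8) = 0.842, giving δ = 2.123.
δ = d·√(n/2) ⇒ n = 2(δ/d)² = 2 × (2.123 / 0.3737)² = 64.55.
Round up to the next whole unit.

n = 65 per group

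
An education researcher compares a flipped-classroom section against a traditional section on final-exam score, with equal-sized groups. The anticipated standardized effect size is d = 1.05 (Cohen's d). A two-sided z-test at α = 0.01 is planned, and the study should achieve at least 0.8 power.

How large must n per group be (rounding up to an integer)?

n = 22 per group

For power 0.8 need Φ(δ − z_{0.005}) = 0.8, so δ = z_{0.005} + z_{0.20} = 2.576 + 0.842 = 3.417.
(The Φ(−δ − z_{α/2}) term is vanishingly small for δ > 0 and is dropped in the standard sample-size formula.)
δ = d·√(n/2) ⇒ n = 2(δ/d)² = 2 × (3.417 / 1.05)² = 21.19.
Rounding up, n = 22 per group.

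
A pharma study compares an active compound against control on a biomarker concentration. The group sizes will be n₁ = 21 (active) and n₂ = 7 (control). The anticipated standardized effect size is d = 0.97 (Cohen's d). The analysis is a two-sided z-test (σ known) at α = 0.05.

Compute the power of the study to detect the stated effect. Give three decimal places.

Power ≈ 0.604

Noncentrality parameter: δ = d / √(1/n₁ + 1/n₂) = 0.97 / √(1/21 + 1/7) = 2.2225
Critical value for a two-sided test at α = 0.05: z_{α/2} = 1.960.
Power = Φ(δ − 1.960) + Φ(−δ − 1.960) = Φ(0.263) + Φ(-4.183) = 0.6036 + 0.0000 = 0.6036.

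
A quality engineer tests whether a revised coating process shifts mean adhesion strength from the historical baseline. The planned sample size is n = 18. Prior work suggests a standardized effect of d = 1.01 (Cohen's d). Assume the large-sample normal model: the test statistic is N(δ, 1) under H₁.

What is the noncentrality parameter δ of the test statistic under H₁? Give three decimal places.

δ ≈ 4.285

δ = d·√n = 1.01 × √18 = 4.2851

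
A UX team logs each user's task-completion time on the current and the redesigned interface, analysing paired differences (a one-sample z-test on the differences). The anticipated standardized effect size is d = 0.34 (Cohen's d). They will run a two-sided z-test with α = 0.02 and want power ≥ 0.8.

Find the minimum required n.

n = 87

For power 0.8 need Φ(δ − z_{0.01}) = 0.8, so δ = z_{0.01} + z_{0.20} = 2.326 + 0.842 = 3.168.
(For δ > 0 the lower-tail rejection region contributes negligibly to power, so the one-term inversion is standard.)
δ = d·√n ⇒ n = (δ/d)² = (3.168 / 0.34)² = 86.82.
Rounding up, n = 87.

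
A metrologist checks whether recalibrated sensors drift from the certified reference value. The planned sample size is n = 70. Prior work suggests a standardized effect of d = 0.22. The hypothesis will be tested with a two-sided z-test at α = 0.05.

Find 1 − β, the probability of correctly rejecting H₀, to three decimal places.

Noncentrality parameter: δ = d·√n = 0.22 × √70 = 1.8407
Two-sided α = 0.05 → critical value z_{0.025} = 1.960.
Power = Φ(δ − 1.960) + Φ(−δ − 1.960) = Φ(-0.119) + Φ(-3.801) = 0.4525 + 0.0001 = 0.4526.

Power ≈ 0.453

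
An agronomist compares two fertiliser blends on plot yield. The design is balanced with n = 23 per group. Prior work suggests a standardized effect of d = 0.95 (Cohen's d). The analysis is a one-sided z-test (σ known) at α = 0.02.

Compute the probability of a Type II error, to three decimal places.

β ≈ 0.121

Noncentrality parameter: δ = d·√(n/2) = 0.95 × √(23/2) = 3.2216
One-sided α = 0.02 → critical value z_{0.02} = 2.054.
Power = Φ(δ − 2.054) = Φ(1.168) = 0.8786.
Type II error: β = 1 − power = 1 − 0.8786 = 0.1214.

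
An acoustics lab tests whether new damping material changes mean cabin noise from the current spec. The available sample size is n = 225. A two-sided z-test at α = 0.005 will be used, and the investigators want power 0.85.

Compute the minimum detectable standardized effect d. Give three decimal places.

d ≈ 0.256

Required noncentrality: δ = z_{0.0025} + z_{0.15} = 2.807 + 1.036 = 3.843.
(The second rejection-region term Φ(−δ − z_{α/2}) is negligible and dropped.)
δ = d·√n ⇒ d = δ/√n = 3.843/√225 = 0.2562.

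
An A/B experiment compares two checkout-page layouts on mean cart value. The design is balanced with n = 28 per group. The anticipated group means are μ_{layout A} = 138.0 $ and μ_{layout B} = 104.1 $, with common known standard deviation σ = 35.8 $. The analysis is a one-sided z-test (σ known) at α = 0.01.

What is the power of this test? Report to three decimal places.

Standardized effect: d = |μ_{layout A} − μ_{layout B}| / σ = |138.0 − 104.1| / 35.8 = 0.9469
Noncentrality parameter: δ = d·√(n/2) = 0.9469 × √(28/2) = 3.5431
One-sided α = 0.01 → critical value z_{0.01} = 2.326.
Power = P(Z > 2.326 − δ) = Φ(1.217) = 0.8881.

Power ≈ 0.888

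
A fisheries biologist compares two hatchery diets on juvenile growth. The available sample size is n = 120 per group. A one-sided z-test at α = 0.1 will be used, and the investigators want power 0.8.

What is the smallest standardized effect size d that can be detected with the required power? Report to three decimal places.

d ≈ 0.274

Required noncentrality: δ = z_{0.1} + z_{0.20} = 1.282 + 0.842 = 2.123.
δ = d·√(n/2) ⇒ d = δ/√(n/2) = 2.123/√(120/2) = 0.2741.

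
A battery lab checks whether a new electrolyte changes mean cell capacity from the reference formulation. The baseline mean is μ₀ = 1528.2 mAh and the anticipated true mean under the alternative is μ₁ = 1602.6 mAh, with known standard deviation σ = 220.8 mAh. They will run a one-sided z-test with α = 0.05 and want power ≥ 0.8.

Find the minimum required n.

n = 55

Standardized effect: d = |μ₁ − μ₀| / σ = |1602.6 − 1528.2| / 220.8 = 0.3370
Set Φ(δ − 1.645) = 0.8; then δ − 1.645 = Φ⁻¹(0.8) = 0.842, giving δ = 2.486.
δ = d·√n ⇒ n = (δ/d)² = (2.486 / 0.3370)² = 54.45.
Round up to the next whole unit.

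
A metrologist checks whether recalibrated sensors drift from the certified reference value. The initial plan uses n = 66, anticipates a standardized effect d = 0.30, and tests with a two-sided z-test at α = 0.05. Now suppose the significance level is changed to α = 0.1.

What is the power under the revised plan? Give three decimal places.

δ = d·√n = 0.30 × √66 = 2.4372 (unchanged). New critical value: z_{0.05} = 1.645.
Revised power = Φ(δ − 1.645) + Φ(−δ − 1.645) = Φ(0.792) + Φ(-4.082) = 0.7859 + 0.0000 = 0.7859.

Power ≈ 0.786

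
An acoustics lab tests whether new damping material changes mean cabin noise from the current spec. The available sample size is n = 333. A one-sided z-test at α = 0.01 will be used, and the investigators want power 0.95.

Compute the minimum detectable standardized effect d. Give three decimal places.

d ≈ 0.218

Required noncentrality: δ = z_{0.01} + z_{0.05} = 2.326 + 1.645 = 3.971.
δ = d·√n ⇒ d = δ/√n = 3.971/√333 = 0.2176.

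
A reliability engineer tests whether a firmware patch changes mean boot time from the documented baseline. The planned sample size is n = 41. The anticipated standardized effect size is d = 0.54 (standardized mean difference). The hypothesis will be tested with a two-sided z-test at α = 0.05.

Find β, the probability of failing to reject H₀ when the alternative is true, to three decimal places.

β ≈ 0.067

Noncentrality parameter: δ = d·√n = 0.54 × √41 = 3.4577
Critical value for a two-sided test at α = 0.05: z_{α/2} = 1.960.
Power = Φ(δ − 1.960) + Φ(−δ − 1.960) = Φ(1.498) + Φ(-5.418) = 0.9329 + 0.0000 = 0.9329.
Type II error: β = 1 − power = 1 − 0.9329 = 0.0671.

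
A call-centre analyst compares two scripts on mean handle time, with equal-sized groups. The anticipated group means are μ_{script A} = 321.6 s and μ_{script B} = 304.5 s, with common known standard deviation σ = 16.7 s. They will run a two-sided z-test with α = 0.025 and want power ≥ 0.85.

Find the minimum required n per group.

n = 21 per group

Standardized effect: d = |μ_{script A} − μ_{script B}| / σ = |321.6 − 304.5| / 16.7 = 1.0240
For power 0.85 need Φ(δ − z_{0.0125}) = 0.85, so δ = z_{0.0125} + z_{0.15} = 2.241 + 1.036 = 3.278.
(The Φ(−δ − z_{α/2}) term is vanishingly small for δ > 0 and is dropped in the standard sample-size formula.)
δ = d·√(n/2) ⇒ n = 2(δ/d)² = 2 × (3.278 / 1.0240)² = 20.49.
Rounding up, n = 21 per group.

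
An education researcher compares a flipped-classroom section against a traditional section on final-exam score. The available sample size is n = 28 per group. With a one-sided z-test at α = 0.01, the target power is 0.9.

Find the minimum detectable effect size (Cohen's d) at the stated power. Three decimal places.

d ≈ 0.964

Required noncentrality: δ = z_{0.01} + z_{0.10} = 2.326 + 1.282 = 3.608.
δ = d·√(n/2) ⇒ d = δ/√(n/2) = 3.608/√(28/2) = 0.9643.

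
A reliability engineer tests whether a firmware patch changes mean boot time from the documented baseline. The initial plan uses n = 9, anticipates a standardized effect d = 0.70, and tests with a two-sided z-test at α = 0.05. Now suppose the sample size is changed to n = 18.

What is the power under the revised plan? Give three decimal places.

With n = 18: δ = d·√n = 0.70 × √18 = 2.9698. Critical value z_{0.025} = 1.960.
Revised power = Φ(δ − 1.960) + Φ(−δ − 1.960) = Φ(1.010) + Φ(-4.930) = 0.8437 + 0.0000 = 0.8437.

Power ≈ 0.844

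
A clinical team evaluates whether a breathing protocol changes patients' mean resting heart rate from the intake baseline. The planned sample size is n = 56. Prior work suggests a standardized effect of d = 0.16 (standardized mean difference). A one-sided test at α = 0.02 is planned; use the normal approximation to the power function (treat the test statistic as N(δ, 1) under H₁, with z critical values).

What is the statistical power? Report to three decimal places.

Power ≈ 0.196

Noncentrality parameter: δ = d·√n = 0.16 × √56 = 1.1973
Critical value for a one-sided test at α = 0.02: z_α = 2.054.
Power = P(Z > 2.054 − δ) = Φ(-0.856) = 0.1959.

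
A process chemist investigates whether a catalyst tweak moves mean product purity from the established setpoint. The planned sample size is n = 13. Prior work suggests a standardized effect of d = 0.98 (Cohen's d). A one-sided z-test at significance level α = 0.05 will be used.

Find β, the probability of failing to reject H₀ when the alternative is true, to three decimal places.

β ≈ 0.029

Noncentrality parameter: δ = d·√n = 0.98 × √13 = 3.5334
One-sided α = 0.05 → critical value z_{0.05} = 1.645.
Power = P(Z > 1.645 − δ) = Φ(1.889) = 0.9705.
Type II error: β = 1 − power = 1 − 0.9705 = 0.0295.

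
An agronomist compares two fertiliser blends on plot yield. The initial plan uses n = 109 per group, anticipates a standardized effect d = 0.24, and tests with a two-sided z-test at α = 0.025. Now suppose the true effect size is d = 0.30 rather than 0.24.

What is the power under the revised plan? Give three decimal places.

Power ≈ 0.489

With d = 0.30: δ = d·√(n/2) = 0.30 × √(109/2) = 2.2147. Critical value z_{0.0125} = 2.241.
Revised power = Φ(δ − 2.241) + Φ(−δ − 2.241) = Φ(-0.027) + Φ(-4.456) = 0.4894 + 0.0000 = 0.4894.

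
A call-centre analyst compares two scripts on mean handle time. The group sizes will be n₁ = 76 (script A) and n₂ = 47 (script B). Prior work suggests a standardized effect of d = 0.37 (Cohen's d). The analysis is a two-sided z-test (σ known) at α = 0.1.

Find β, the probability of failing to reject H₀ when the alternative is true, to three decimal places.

β ≈ 0.363

Noncentrality parameter: δ = d / √(1/n₁ + 1/n₂) = 0.37 / √(1/76 + 1/47) = 1.9939
Critical value for a two-sided test at α = 0.1: z_{α/2} = 1.645.
Power = Φ(δ − 1.645) + Φ(−δ − 1.645) = Φ(0.349) + Φ(-3.639) = 0.6365 + 0.0001 = 0.6366.
Type II error: β = 1 − power = 1 − 0.6366 = 0.3634.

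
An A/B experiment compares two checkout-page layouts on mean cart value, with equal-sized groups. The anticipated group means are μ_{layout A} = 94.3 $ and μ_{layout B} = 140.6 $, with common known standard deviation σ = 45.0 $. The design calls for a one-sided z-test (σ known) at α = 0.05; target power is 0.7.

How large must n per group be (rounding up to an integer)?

Standardized effect: d = |μ_{layout A} − μ_{layout B}| / σ = |94.3 − 140.6| / 45.0 = 1.0289
For power 0.7 need Φ(δ − z_{0.05}) = 0.7, so δ = z_{0.05} + z_{0.30} = 1.645 + 0.524 = 2.169.
δ = d·√(n/2) ⇒ n = 2(δ/d)² = 2 × (2.169 / 1.0289)² = 8.89.
Rounding up, n = 9 per group.

n = 9 per group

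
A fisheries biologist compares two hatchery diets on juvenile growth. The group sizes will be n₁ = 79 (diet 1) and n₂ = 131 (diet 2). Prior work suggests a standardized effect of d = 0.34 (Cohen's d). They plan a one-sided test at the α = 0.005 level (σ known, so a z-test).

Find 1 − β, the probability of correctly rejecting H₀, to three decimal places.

Noncentrality parameter: δ = d / √(1/n₁ + 1/n₂) = 0.34 / √(1/79 + 1/131) = 2.3868
One-sided α = 0.005 → critical value z_{0.005} = 2.576.
Power = P(Z > 2.576 − δ) = Φ(-0.189) = 0.4250.

Power ≈ 0.425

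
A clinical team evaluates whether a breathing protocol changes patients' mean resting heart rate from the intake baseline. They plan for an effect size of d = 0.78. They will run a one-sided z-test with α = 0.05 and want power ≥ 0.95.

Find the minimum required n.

n = 18

Set Φ(δ − 1.645) = 0.95; then δ − 1.645 = Φ⁻¹(0.95) = 1.645, giving δ = 3.290.
δ = d·√n ⇒ n = (δ/d)² = (3.290 / 0.78)² = 17.79.
Round up to the next whole unit.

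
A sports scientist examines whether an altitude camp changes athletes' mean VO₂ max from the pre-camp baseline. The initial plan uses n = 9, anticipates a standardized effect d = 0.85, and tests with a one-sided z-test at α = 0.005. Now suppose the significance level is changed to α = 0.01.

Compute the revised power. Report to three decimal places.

δ = d·√n = 0.85 × √9 = 2.5500 (unchanged). New critical value: z_{0.01} = 2.326.
Revised power = Φ(δ − 2.326) = Φ(0.224) = 0.5885.

Power ≈ 0.588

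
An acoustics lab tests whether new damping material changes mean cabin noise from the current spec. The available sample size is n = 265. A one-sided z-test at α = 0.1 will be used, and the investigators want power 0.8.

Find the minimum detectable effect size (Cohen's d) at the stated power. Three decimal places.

Required noncentrality: δ = z_{0.1} + z_{0.20} = 1.282 + 0.842 = 2.123.
δ = d·√n ⇒ d = δ/√n = 2.123/√265 = 0.1304.

d ≈ 0.130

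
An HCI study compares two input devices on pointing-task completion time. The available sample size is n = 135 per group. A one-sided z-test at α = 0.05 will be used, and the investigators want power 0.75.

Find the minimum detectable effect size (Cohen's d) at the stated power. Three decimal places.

d ≈ 0.282

Need Φ(δ − 1.645) = 0.75, so δ = 1.645 + 0.674 = 2.319.
δ = d·√(n/2) ⇒ d = δ/√(n/2) = 2.319/√(135/2) = 0.2823.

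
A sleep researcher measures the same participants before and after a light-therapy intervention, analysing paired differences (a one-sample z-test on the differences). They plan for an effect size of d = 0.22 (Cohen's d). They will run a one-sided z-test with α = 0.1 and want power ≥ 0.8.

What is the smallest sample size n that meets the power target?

n = 94

Set Φ(δ − 1.282) = 0.8; then δ − 1.282 = Φ⁻¹(0.8) = 0.842, giving δ = 2.123.
δ = d·√n ⇒ n = (δ/d)² = (2.123 / 0.22)² = 93.14.
Rounding up, n = 94.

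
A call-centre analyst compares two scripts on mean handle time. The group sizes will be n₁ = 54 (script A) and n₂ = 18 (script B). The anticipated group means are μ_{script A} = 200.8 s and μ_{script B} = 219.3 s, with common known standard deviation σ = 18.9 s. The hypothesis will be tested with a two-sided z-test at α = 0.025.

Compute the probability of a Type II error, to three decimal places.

β ≈ 0.088

Standardized effect: d = |μ_{script A} − μ_{script B}| / σ = |200.8 − 219.3| / 18.9 = 0.9788
Noncentrality parameter: δ = d / √(1/n₁ + 1/n₂) = 0.9788 / √(1/54 + 1/18) = 3.5965
Two-sided α = 0.025 → critical value z_{0.0125} = 2.241.
Power = Φ(δ − 2.241) + Φ(−δ − 2.241) = Φ(1.355) + Φ(-5.838) = 0.9123 + 0.0000 = 0.9123.
Type II error: β = 1 − power = 1 − 0.9123 = 0.0877.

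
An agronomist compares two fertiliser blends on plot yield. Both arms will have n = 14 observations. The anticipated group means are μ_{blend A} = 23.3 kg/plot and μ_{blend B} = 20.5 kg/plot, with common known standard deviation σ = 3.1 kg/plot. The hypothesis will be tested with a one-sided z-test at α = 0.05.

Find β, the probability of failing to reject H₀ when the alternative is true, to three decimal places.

β ≈ 0.228

Standardized effect: d = |μ_{blend A} − μ_{blend B}| / σ = |23.3 − 20.5| / 3.1 = 0.9032
Noncentrality parameter: δ = d·√(n/2) = 0.9032 × √(14/2) = 2.3897
Critical value for a one-sided test at α = 0.05: z_α = 1.645.
Power = P(Z > 1.645 − δ) = Φ(0.745) = 0.7718.
Type II error: β = 1 − power = 1 − 0.7718 = 0.2282.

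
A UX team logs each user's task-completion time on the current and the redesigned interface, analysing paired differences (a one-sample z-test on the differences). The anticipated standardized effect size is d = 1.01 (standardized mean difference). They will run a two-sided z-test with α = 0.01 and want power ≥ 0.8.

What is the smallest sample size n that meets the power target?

n = 12

For power 0.8 need Φ(δ − z_{0.005}) = 0.8, so δ = z_{0.005} + z_{0.20} = 2.576 + 0.842 = 3.417.
(The Φ(−δ − z_{α/2}) term is vanishingly small for δ > 0 and is dropped in the standard sample-size formula.)
δ = d·√n ⇒ n = (δ/d)² = (3.417 / 1.01)² = 11.45.
Rounding up, n = 12.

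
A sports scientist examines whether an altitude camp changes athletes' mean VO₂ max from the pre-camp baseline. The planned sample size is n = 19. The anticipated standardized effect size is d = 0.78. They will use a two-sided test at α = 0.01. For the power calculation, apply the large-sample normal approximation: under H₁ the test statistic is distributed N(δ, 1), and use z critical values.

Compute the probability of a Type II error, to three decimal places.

β ≈ 0.205

Noncentrality parameter: δ = d·√n = 0.78 × √19 = 3.3999
Critical value for a two-sided test at α = 0.01: z_{α/2} = 2.576.
Power = Φ(δ − 2.576) + Φ(−δ − 2.576) = Φ(0.824) + Φ(-5.976) = 0.7951 + 0.0000 = 0.7951.
Type II error: β = 1 − power = 1 − 0.7951 = 0.2049.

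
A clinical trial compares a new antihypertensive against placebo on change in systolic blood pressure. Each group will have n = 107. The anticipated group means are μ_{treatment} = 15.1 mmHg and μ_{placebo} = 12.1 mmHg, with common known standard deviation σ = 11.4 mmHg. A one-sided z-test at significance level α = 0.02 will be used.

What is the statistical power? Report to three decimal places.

Power ≈ 0.449

Standardized effect: d = |μ_{treatment} − μ_{placebo}| / σ = |15.1 − 12.1| / 11.4 = 0.2632
Noncentrality parameter: δ = d·√(n/2) = 0.2632 × √(107/2) = 1.9248
Critical value for a one-sided test at α = 0.02: z_α = 2.054.
Power = P(Z > 2.054 − δ) = Φ(-0.129) = 0.4487.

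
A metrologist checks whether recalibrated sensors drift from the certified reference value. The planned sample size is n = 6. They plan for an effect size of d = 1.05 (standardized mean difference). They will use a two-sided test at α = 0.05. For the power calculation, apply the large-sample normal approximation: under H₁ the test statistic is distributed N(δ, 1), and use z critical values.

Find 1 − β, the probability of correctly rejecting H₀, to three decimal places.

Power ≈ 0.730

Noncentrality parameter: δ = d·√n = 1.05 × √6 = 2.5720
Critical value for a two-sided test at α = 0.05: z_{α/2} = 1.960.
Power = Φ(δ − 1.960) + Φ(−δ − 1.960) = Φ(0.612) + Φ(-4.532) = 0.7297 + 0.0000 = 0.7297.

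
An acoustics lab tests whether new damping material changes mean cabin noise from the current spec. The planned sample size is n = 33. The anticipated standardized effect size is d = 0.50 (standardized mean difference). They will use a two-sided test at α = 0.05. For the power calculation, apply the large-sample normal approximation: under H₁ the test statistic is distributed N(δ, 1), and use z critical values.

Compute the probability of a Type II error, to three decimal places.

β ≈ 0.181

Noncentrality parameter: δ = d·√n = 0.50 × √33 = 2.8723
Two-sided α = 0.05 → critical value z_{0.025} = 1.960.
Power = Φ(δ − 1.960) + Φ(−δ − 1.960) = Φ(0.912) + Φ(-4.832) = 0.8192 + 0.0000 = 0.8192.
Type II error: β = 1 − power = 1 − 0.8192 = 0.1808.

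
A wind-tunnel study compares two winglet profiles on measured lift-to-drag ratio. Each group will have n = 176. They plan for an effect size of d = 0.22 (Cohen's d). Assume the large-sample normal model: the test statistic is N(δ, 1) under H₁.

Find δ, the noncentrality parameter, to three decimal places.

δ ≈ 2.064

The noncentrality parameter scales effect size by the design's sample-size factor: δ = d·√(n/2) = 0.22 × √(176/2) = 2.0638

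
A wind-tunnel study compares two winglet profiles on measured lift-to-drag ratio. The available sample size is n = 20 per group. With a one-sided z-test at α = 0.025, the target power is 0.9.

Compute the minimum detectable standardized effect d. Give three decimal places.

Required noncentrality: δ = z_{0.025} + z_{0.10} = 1.960 + 1.282 = 3.242.
δ = d·√(n/2) ⇒ d = δ/√(n/2) = 3.242/√(20/2) = 1.0251.

d ≈ 1.025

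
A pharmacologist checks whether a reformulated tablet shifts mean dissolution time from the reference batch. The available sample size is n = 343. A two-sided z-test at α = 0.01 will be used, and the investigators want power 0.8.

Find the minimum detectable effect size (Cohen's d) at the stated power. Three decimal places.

d ≈ 0.185

Need Φ(δ − 2.576) = 0.8, so δ = 2.576 + 0.842 = 3.417.
(The second rejection-region term Φ(−δ − z_{α/2}) is negligible and dropped.)
δ = d·√n ⇒ d = δ/√n = 3.417/√343 = 0.1845.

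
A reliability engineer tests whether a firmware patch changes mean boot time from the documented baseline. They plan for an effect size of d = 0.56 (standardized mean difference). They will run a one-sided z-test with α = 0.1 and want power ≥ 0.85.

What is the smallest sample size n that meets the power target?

Set Φ(δ − 1.282) = 0.85; then δ − 1.282 = Φ⁻¹(0.85) = 1.036, giving δ = 2.318.
δ = d·√n ⇒ n = (δ/d)² = (2.318 / 0.56)² = 17.13.
Round up to the next whole unit.

n = 18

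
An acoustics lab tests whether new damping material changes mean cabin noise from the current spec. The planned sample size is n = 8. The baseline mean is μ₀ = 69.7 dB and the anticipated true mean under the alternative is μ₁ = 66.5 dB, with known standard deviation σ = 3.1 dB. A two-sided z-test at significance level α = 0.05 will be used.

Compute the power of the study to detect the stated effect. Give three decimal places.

Standardized effect: d = |μ₁ − μ₀| / σ = |66.5 − 69.7| / 3.1 = 1.0323
Noncentrality parameter: δ = d·√n = 1.0323 × √8 = 2.9197
Critical value for a two-sided test at α = 0.05: z_{α/2} = 1.960.
Power = Φ(δ − 1.960) + Φ(−δ − 1.960) = Φ(0.960) + Φ(-4.880) = 0.8314 + 0.0000 = 0.8314.

Power ≈ 0.831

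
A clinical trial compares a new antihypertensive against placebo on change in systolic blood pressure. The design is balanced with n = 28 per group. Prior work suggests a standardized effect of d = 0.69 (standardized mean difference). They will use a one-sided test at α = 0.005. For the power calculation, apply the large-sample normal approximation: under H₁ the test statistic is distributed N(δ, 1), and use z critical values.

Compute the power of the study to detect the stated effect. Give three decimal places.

Noncentrality parameter: λ = d·√(n/2) = 0.69 × √(28/2) = 2.5817
Critical value for a one-sided test at α = 0.005: z_α = 2.576.
Power = Φ(λ − 2.576) = Φ(0.006) = 0.5024.

Power ≈ 0.502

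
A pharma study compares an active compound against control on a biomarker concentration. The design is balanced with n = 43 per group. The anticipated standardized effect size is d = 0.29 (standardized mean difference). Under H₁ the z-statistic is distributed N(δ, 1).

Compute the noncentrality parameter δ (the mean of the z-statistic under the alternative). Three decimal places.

δ ≈ 1.345

The noncentrality parameter scales effect size by the design's sample-size factor: δ = d·√(n/2) = 0.29 × √(43/2) = 1.3447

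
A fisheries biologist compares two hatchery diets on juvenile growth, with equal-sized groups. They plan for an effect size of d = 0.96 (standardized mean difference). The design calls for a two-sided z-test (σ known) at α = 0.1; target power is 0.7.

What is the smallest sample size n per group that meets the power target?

For power 0.7 need Φ(δ − z_{0.05}) = 0.7, so δ = z_{0.05} + z_{0.30} = 1.645 + 0.524 = 2.169.
(Ignoring the negligible lower-tail rejection probability gives the usual closed-form inversion.)
δ = d·√(n/2) ⇒ n = 2(δ/d)² = 2 × (2.169 / 0.96)² = 10.21.
Rounding up, n = 11 per group.

n = 11 per group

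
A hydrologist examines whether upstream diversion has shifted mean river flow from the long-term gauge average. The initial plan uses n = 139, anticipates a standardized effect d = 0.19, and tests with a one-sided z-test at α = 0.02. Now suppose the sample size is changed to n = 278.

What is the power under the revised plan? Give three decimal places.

Power ≈ 0.867

With n = 278: δ = d·√n = 0.19 × √278 = 3.1679. Critical value z_{0.02} = 2.054.
Revised power = Φ(δ − 2.054) = Φ(1.114) = 0.8674.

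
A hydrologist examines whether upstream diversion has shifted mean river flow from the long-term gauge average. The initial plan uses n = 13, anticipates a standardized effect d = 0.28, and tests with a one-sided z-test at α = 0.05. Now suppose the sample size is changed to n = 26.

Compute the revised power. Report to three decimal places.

Power ≈ 0.414

With n = 26: δ = d·√n = 0.28 × √26 = 1.4277. Critical value z_{0.05} = 1.645.
Revised power = Φ(δ − 1.645) = Φ(-0.217) = 0.4141.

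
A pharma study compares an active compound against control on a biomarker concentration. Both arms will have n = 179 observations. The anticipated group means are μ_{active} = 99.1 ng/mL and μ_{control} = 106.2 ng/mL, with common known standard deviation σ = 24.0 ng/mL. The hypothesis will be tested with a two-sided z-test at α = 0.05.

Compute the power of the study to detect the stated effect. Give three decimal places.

Power ≈ 0.799

Standardized effect: d = |μ_{active} − μ_{control}| / σ = |99.1 − 106.2| / 24.0 = 0.2958
Noncentrality parameter: λ = d·√(n/2) = 0.2958 × √(179/2) = 2.7987
Critical value for a two-sided test at α = 0.05: z_{α/2} = 1.960.
Power = Φ(λ − 1.960) + Φ(−λ − 1.960) = Φ(0.839) + Φ(-4.759) = 0.7992 + 0.0000 = 0.7992.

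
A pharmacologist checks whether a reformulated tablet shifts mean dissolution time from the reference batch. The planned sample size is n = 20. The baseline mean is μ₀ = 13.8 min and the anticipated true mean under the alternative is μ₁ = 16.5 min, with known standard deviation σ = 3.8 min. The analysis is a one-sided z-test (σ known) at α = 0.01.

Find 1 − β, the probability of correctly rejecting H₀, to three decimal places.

Standardized effect: d = |μ₁ − μ₀| / σ = |16.5 − 13.8| / 3.8 = 0.7105
Noncentrality parameter: δ = d·√n = 0.7105 × √20 = 3.1776
One-sided α = 0.01 → critical value z_{0.01} = 2.326.
Power = Φ(δ − 2.326) = Φ(0.851) = 0.8027.

Power ≈ 0.803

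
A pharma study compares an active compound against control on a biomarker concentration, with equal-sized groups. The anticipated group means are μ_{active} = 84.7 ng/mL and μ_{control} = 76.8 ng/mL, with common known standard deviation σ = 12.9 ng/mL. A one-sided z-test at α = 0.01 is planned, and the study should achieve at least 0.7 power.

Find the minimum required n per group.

Standardized effect: d = |μ_{active} − μ_{control}| / σ = |84.7 − 76.8| / 12.9 = 0.6124
For power 0.7 need Φ(δ − z_{0.01}) = 0.7, so δ = z_{0.01} + z_{0.30} = 2.326 + 0.524 = 2.851.
δ = d·√(n/2) ⇒ n = 2(δ/d)² = 2 × (2.851 / 0.6124)² = 43.34.
Rounding up, n = 44 per group.

n = 44 per group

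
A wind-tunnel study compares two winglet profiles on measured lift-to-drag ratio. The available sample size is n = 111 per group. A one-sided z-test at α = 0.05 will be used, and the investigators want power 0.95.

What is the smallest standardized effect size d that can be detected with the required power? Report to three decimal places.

d ≈ 0.442

Need Φ(δ − 1.645) = 0.95, so δ = 1.645 + 1.645 = 3.290.
δ = d·√(n/2) ⇒ d = δ/√(n/2) = 3.290/√(111/2) = 0.4416.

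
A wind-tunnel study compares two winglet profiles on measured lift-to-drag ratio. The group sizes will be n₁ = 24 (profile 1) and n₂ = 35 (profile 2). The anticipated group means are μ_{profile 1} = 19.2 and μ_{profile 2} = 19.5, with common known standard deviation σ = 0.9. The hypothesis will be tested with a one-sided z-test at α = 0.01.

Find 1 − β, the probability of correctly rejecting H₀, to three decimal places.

Power ≈ 0.143

Standardized effect: d = |μ_{profile 1} − μ_{profile 2}| / σ = |19.2 − 19.5| / 0.9 = 0.3333
Noncentrality parameter: δ = d / √(1/n₁ + 1/n₂) = 0.3333 / √(1/24 + 1/35) = 1.2577
One-sided α = 0.01 → critical value z_{0.01} = 2.326.
Power = Φ(δ − 2.326) = Φ(-1.069) = 0.1426.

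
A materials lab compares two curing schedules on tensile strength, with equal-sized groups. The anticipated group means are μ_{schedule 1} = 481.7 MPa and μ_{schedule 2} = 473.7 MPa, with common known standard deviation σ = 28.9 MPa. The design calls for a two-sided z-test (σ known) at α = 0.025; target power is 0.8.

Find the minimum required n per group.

Standardized effect: d = |μ_{schedule 1} − μ_{schedule 2}| / σ = |481.7 − 473.7| / 28.9 = 0.2768
For power 0.8 need Φ(δ − z_{0.0125}) = 0.8, so δ = z_{0.0125} + z_{0.20} = 2.241 + 0.842 = 3.083.
(Ignoring the negligible lower-tail rejection probability gives the usual closed-form inversion.)
δ = d·√(n/2) ⇒ n = 2(δ/d)² = 2 × (3.083 / 0.2768)² = 248.08.
Round up to the next whole unit.

n = 249 per group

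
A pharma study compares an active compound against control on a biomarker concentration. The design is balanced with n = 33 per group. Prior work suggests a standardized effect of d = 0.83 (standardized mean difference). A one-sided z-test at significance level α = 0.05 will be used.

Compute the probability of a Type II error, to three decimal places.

β ≈ 0.042

Noncentrality parameter: δ = d·√(n/2) = 0.83 × √(33/2) = 3.3715
One-sided α = 0.05 → critical value z_{0.05} = 1.645.
Power = Φ(δ − 1.645) = Φ(1.727) = 0.9579.
Type II error: β = 1 − power = 1 − 0.9579 = 0.0421.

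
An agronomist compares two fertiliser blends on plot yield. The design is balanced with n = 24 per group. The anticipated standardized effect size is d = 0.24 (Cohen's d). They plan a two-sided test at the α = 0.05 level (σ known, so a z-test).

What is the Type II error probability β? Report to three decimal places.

β ≈ 0.868

Noncentrality parameter: δ = d·√(n/2) = 0.24 × √(24/2) = 0.8314
Two-sided α = 0.05 → critical value z_{0.025} = 1.960.
Power = Φ(δ − 1.960) + Φ(−δ − 1.960) = Φ(-1.129) + Φ(-2.791) = 0.1295 + 0.0026 = 0.1322.
Type II error: β = 1 − power = 1 − 0.1322 = 0.8678.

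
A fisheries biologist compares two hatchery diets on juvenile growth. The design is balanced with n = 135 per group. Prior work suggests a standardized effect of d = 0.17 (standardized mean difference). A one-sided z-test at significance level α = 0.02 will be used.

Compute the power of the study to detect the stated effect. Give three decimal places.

Noncentrality parameter: δ = d·√(n/2) = 0.17 × √(135/2) = 1.3967
Critical value for a one-sided test at α = 0.02: z_α = 2.054.
Power = Φ(δ − 2.054) = Φ(-0.657) = 0.2556.

Power ≈ 0.256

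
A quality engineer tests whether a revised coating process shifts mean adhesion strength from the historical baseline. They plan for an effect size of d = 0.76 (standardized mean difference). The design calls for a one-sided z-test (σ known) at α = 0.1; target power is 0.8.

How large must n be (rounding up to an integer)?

n = 8

For power 0.8 need Φ(δ − z_{0.1}) = 0.8, so δ = z_{0.1} + z_{0.20} = 1.282 + 0.842 = 2.123.
δ = d·√n ⇒ n = (δ/d)² = (2.123 / 0.76)² = 7.80.
Rounding up, n = 8.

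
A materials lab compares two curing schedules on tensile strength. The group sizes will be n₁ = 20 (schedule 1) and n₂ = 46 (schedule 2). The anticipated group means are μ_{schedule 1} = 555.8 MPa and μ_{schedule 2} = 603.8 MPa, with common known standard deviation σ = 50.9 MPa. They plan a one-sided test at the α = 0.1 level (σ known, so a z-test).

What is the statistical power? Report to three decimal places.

Standardized effect: d = |μ_{schedule 1} − μ_{schedule 2}| / σ = |555.8 − 603.8| / 50.9 = 0.9430
Noncentrality parameter: δ = d / √(1/n₁ + 1/n₂) = 0.9430 / √(1/20 + 1/46) = 3.5208
One-sided α = 0.1 → critical value z_{0.1} = 1.282.
Power = Φ(δ − 1.282) = Φ(2.239) = 0.9874.

Power ≈ 0.987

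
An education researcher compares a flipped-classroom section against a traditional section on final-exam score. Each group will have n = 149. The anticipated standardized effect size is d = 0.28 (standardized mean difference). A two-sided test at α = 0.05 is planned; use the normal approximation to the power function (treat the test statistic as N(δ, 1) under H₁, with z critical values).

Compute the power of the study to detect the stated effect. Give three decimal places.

Noncentrality parameter: δ = d·√(n/2) = 0.28 × √(149/2) = 2.4168
Critical value for a two-sided test at α = 0.05: z_{α/2} = 1.960.
Power = Φ(δ − 1.960) + Φ(−δ − 1.960) = Φ(0.457) + Φ(-4.377) = 0.6761 + 0.0000 = 0.6761.

Power ≈ 0.676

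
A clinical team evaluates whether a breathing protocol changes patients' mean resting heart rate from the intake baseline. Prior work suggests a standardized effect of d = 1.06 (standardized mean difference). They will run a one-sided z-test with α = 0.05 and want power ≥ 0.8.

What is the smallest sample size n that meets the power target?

Set Φ(δ − 1.645) = 0.8; then δ − 1.645 = Φ⁻¹(0.8) = 0.842, giving δ = 2.486.
δ = d·√n ⇒ n = (δ/d)² = (2.486 / 1.06)² = 5.50.
Round up to the next whole unit.

n = 6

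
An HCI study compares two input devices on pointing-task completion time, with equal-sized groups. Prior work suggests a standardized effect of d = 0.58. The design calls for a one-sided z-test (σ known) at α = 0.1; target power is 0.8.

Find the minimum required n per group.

Set Φ(δ − 1.282) = 0.8; then δ − 1.282 = Φ⁻¹(0.8) = 0.842, giving δ = 2.123.
δ = d·√(n/2) ⇒ n = 2(δ/d)² = 2 × (2.123 / 0.58)² = 26.80.
Round up to the next whole unit.

n = 27 per group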